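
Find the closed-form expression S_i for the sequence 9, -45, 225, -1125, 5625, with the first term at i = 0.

Check ratios: -45 / 9 = -5.0
Common ratio r = -5.
First term a = 9.
Formula: S_i = 9 * (-5)^i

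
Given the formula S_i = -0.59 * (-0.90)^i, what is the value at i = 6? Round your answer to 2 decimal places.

S_6 = -0.59 * (-0.9)^6 ≈ -0.59 * 0.5314 ≈ -0.31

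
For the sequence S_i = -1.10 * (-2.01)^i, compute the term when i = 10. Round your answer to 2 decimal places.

S_10 = -1.1 * (-2.01)^10 ≈ -1.1 * 1076.3675 ≈ -1184.0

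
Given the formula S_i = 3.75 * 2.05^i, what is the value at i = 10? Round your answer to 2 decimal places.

S_10 = 3.75 * 2.05^10 ≈ 3.75 * 1310.8066 ≈ 4915.52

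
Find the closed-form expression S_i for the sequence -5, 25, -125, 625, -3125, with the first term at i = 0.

Check ratios: 25 / -5 = -5.0
Common ratio r = -5.
First term a = -5.
Formula: S_i = -5 * (-5)^i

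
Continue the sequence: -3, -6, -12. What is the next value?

Ratios: -6 / -3 = 2.0
This is a geometric sequence with common ratio r = 2.
Next term = -12 * 2 = -24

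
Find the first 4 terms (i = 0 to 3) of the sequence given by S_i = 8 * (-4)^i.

This is a geometric sequence.
i=0: S_0 = 8 * (-4)^0 = 8
i=1: S_1 = 8 * (-4)^1 = -32
i=2: S_2 = 8 * (-4)^2 = 128
i=3: S_3 = 8 * (-4)^3 = -512
The first 4 terms are: [8, -32, 128, -512]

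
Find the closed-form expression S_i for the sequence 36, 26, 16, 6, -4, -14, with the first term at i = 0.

Check differences: 26 - 36 = -10
16 - 26 = -10
Common difference d = -10.
First term a = 36.
Formula: S_i = 36 - 10*i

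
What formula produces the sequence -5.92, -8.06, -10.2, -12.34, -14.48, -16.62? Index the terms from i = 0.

Check differences: -8.06 - -5.92 = -2.14
-10.2 - -8.06 = -2.14
Common difference d = -2.14.
First term a = -5.92.
Formula: S_i = -5.92 - 2.14*i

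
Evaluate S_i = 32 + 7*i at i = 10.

S_10 = 32 + 7*10 = 32 + 70 = 102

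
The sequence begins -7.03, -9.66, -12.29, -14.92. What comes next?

Differences: -9.66 - -7.03 = -2.63
This is an arithmetic sequence with common difference d = -2.63.
Next term = -14.92 + -2.63 = -17.55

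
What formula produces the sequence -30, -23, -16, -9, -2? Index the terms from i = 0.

Check differences: -23 - -30 = 7
-16 - -23 = 7
Common difference d = 7.
First term a = -30.
Formula: S_i = -30 + 7*i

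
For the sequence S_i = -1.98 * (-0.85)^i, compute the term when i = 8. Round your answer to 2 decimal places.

S_8 = -1.98 * (-0.85)^8 ≈ -1.98 * 0.2725 ≈ -0.54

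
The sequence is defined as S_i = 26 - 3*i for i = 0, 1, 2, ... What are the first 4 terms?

This is an arithmetic sequence.
i=0: S_0 = 26 + -3*0 = 26
i=1: S_1 = 26 + -3*1 = 23
i=2: S_2 = 26 + -3*2 = 20
i=3: S_3 = 26 + -3*3 = 17
The first 4 terms are: [26, 23, 20, 17]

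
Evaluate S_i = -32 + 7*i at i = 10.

S_10 = -32 + 7*10 = -32 + 70 = 38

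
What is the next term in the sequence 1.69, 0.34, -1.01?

Differences: 0.34 - 1.69 = -1.35
This is an arithmetic sequence with common difference d = -1.35.
Next term = -1.01 + -1.35 = -2.36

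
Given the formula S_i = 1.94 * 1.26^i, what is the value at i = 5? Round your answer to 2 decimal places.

S_5 = 1.94 * 1.26^5 ≈ 1.94 * 3.1758 ≈ 6.16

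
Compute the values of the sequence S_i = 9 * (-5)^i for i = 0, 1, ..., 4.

This is a geometric sequence.
i=0: S_0 = 9 * (-5)^0 = 9
i=1: S_1 = 9 * (-5)^1 = -45
i=2: S_2 = 9 * (-5)^2 = 225
i=3: S_3 = 9 * (-5)^3 = -1125
i=4: S_4 = 9 * (-5)^4 = 5625
The first 5 terms are: [9, -45, 225, -1125, 5625]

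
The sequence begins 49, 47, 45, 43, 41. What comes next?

Differences: 47 - 49 = -2
This is an arithmetic sequence with common difference d = -2.
Next term = 41 + -2 = 39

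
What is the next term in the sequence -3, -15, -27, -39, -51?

Differences: -15 - -3 = -12
This is an arithmetic sequence with common difference d = -12.
Next term = -51 + -12 = -63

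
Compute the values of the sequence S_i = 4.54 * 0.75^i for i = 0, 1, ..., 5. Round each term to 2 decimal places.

This is a geometric sequence.
i=0: S_0 = 4.54 * 0.75^0 = 4.54
i=1: S_1 = 4.54 * 0.75^1 ≈ 3.41
i=2: S_2 = 4.54 * 0.75^2 ≈ 2.55
i=3: S_3 = 4.54 * 0.75^3 ≈ 1.92
i=4: S_4 = 4.54 * 0.75^4 ≈ 1.44
i=5: S_5 = 4.54 * 0.75^5 ≈ 1.08
The first 6 terms are: [4.54, 3.41, 2.55, 1.92, 1.44, 1.08]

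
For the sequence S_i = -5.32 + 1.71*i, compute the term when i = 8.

S_8 = -5.32 + 1.71*8 = -5.32 + 13.68 = 8.36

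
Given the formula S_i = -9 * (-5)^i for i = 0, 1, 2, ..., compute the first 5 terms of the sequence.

This is a geometric sequence.
i=0: S_0 = -9 * (-5)^0 = -9
i=1: S_1 = -9 * (-5)^1 = 45
i=2: S_2 = -9 * (-5)^2 = -225
i=3: S_3 = -9 * (-5)^3 = 1125
i=4: S_4 = -9 * (-5)^4 = -5625
The first 5 terms are: [-9, 45, -225, 1125, -5625]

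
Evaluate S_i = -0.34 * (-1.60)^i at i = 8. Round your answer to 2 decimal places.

S_8 = -0.34 * (-1.6)^8 ≈ -0.34 * 42.9497 ≈ -14.6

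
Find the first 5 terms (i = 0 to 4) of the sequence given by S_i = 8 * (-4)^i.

This is a geometric sequence.
i=0: S_0 = 8 * (-4)^0 = 8
i=1: S_1 = 8 * (-4)^1 = -32
i=2: S_2 = 8 * (-4)^2 = 128
i=3: S_3 = 8 * (-4)^3 = -512
i=4: S_4 = 8 * (-4)^4 = 2048
The first 5 terms are: [8, -32, 128, -512, 2048]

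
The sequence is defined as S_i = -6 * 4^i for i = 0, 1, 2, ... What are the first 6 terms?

This is a geometric sequence.
i=0: S_0 = -6 * 4^0 = -6
i=1: S_1 = -6 * 4^1 = -24
i=2: S_2 = -6 * 4^2 = -96
i=3: S_3 = -6 * 4^3 = -384
i=4: S_4 = -6 * 4^4 = -1536
i=5: S_5 = -6 * 4^5 = -6144
The first 6 terms are: [-6, -24, -96, -384, -1536, -6144]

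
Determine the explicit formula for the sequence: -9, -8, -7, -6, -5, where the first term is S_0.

Check differences: -8 - -9 = 1
-7 - -8 = 1
Common difference d = 1.
First term a = -9.
Formula: S_i = -9 + 1*i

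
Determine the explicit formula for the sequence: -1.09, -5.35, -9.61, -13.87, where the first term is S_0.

Check differences: -5.35 - -1.09 = -4.26
-9.61 - -5.35 = -4.26
Common difference d = -4.26.
First term a = -1.09.
Formula: S_i = -1.09 - 4.26*i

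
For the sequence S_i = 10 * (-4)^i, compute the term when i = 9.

S_9 = 10 * (-4)^9 = 10 * -262144 = -2621440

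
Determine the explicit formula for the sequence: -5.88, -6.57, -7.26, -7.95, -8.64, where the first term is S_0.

Check differences: -6.57 - -5.88 = -0.69
-7.26 - -6.57 = -0.69
Common difference d = -0.69.
First term a = -5.88.
Formula: S_i = -5.88 - 0.69*i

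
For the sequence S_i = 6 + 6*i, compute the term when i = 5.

S_5 = 6 + 6*5 = 6 + 30 = 36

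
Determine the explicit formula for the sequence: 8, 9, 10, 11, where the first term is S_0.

Check differences: 9 - 8 = 1
10 - 9 = 1
Common difference d = 1.
First term a = 8.
Formula: S_i = 8 + 1*i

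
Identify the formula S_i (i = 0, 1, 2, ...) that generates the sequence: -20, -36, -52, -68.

Check differences: -36 - -20 = -16
-52 - -36 = -16
Common difference d = -16.
First term a = -20.
Formula: S_i = -20 - 16*i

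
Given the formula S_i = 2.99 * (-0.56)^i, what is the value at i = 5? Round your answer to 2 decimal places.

S_5 = 2.99 * (-0.56)^5 ≈ 2.99 * -0.0551 ≈ -0.16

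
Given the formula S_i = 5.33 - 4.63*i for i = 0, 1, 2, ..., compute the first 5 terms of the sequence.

This is an arithmetic sequence.
i=0: S_0 = 5.33 + -4.63*0 = 5.33
i=1: S_1 = 5.33 + -4.63*1 = 0.7
i=2: S_2 = 5.33 + -4.63*2 = -3.93
i=3: S_3 = 5.33 + -4.63*3 = -8.56
i=4: S_4 = 5.33 + -4.63*4 = -13.19
The first 5 terms are: [5.33, 0.7, -3.93, -8.56, -13.19]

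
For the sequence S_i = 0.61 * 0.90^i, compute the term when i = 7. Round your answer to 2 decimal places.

S_7 = 0.61 * 0.9^7 ≈ 0.61 * 0.4783 ≈ 0.29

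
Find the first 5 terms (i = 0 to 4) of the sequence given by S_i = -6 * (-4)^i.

This is a geometric sequence.
i=0: S_0 = -6 * (-4)^0 = -6
i=1: S_1 = -6 * (-4)^1 = 24
i=2: S_2 = -6 * (-4)^2 = -96
i=3: S_3 = -6 * (-4)^3 = 384
i=4: S_4 = -6 * (-4)^4 = -1536
The first 5 terms are: [-6, 24, -96, 384, -1536]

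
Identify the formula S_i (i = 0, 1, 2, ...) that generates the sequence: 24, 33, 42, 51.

Check differences: 33 - 24 = 9
42 - 33 = 9
Common difference d = 9.
First term a = 24.
Formula: S_i = 24 + 9*i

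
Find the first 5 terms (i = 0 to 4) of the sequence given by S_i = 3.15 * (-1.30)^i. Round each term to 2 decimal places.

This is a geometric sequence.
i=0: S_0 = 3.15 * (-1.3)^0 = 3.15
i=1: S_1 = 3.15 * (-1.3)^1 ≈ -4.1
i=2: S_2 = 3.15 * (-1.3)^2 ≈ 5.32
i=3: S_3 = 3.15 * (-1.3)^3 ≈ -6.92
i=4: S_4 = 3.15 * (-1.3)^4 ≈ 9.0
The first 5 terms are: [3.15, -4.1, 5.32, -6.92, 9.0]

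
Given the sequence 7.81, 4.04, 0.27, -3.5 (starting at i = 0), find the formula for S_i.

Check differences: 4.04 - 7.81 = -3.77
0.27 - 4.04 = -3.77
Common difference d = -3.77.
First term a = 7.81.
Formula: S_i = 7.81 - 3.77*i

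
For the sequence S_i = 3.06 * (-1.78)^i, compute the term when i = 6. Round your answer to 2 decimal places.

S_6 = 3.06 * (-1.78)^6 ≈ 3.06 * 31.8068 ≈ 97.33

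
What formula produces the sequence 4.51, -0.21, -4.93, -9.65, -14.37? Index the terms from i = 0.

Check differences: -0.21 - 4.51 = -4.72
-4.93 - -0.21 = -4.72
Common difference d = -4.72.
First term a = 4.51.
Formula: S_i = 4.51 - 4.72*i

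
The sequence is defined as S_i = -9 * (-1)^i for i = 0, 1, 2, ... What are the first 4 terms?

This is a geometric sequence.
i=0: S_0 = -9 * (-1)^0 = -9
i=1: S_1 = -9 * (-1)^1 = 9
i=2: S_2 = -9 * (-1)^2 = -9
i=3: S_3 = -9 * (-1)^3 = 9
The first 4 terms are: [-9, 9, -9, 9]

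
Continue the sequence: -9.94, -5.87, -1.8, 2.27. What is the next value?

Differences: -5.87 - -9.94 = 4.07
This is an arithmetic sequence with common difference d = 4.07.
Next term = 2.27 + 4.07 = 6.34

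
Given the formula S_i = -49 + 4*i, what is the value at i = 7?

S_7 = -49 + 4*7 = -49 + 28 = -21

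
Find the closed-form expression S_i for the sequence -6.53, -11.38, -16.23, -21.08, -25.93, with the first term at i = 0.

Check differences: -11.38 - -6.53 = -4.85
-16.23 - -11.38 = -4.85
Common difference d = -4.85.
First term a = -6.53.
Formula: S_i = -6.53 - 4.85*i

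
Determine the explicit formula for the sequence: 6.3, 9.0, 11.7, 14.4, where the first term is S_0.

Check differences: 9.0 - 6.3 = 2.7
11.7 - 9.0 = 2.7
Common difference d = 2.7.
First term a = 6.3.
Formula: S_i = 6.30 + 2.70*i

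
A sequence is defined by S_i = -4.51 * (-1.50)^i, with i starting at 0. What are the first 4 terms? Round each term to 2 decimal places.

This is a geometric sequence.
i=0: S_0 = -4.51 * (-1.5)^0 = -4.51
i=1: S_1 = -4.51 * (-1.5)^1 ≈ 6.77
i=2: S_2 = -4.51 * (-1.5)^2 ≈ -10.15
i=3: S_3 = -4.51 * (-1.5)^3 ≈ 15.22
The first 4 terms are: [-4.51, 6.77, -10.15, 15.22]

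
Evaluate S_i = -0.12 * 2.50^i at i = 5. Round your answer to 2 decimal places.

S_5 = -0.12 * 2.5^5 ≈ -0.12 * 97.6563 ≈ -11.72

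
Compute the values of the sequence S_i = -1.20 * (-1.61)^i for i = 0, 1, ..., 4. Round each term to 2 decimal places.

This is a geometric sequence.
i=0: S_0 = -1.2 * (-1.61)^0 = -1.2
i=1: S_1 = -1.2 * (-1.61)^1 ≈ 1.93
i=2: S_2 = -1.2 * (-1.61)^2 ≈ -3.11
i=3: S_3 = -1.2 * (-1.61)^3 ≈ 5.01
i=4: S_4 = -1.2 * (-1.61)^4 ≈ -8.06
The first 5 terms are: [-1.2, 1.93, -3.11, 5.01, -8.06]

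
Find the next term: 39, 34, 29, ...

Differences: 34 - 39 = -5
This is an arithmetic sequence with common difference d = -5.
Next term = 29 + -5 = 24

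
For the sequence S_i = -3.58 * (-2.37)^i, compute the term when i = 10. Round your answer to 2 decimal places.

S_10 = -3.58 * (-2.37)^10 ≈ -3.58 * 5590.9223 ≈ -20015.5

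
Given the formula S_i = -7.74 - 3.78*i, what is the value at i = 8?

S_8 = -7.74 + -3.78*8 = -7.74 + -30.24 = -37.98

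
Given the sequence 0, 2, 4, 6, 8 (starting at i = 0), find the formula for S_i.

Check differences: 2 - 0 = 2
4 - 2 = 2
Common difference d = 2.
First term a = 0.
Formula: S_i = 0 + 2*i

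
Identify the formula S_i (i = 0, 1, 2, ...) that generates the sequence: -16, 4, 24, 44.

Check differences: 4 - -16 = 20
24 - 4 = 20
Common difference d = 20.
First term a = -16.
Formula: S_i = -16 + 20*i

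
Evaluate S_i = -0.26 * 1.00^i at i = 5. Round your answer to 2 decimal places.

S_5 = -0.26 * 1.0^5 = -0.26 * 1 = -0.26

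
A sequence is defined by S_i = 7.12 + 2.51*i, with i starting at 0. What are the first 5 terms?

This is an arithmetic sequence.
i=0: S_0 = 7.12 + 2.51*0 = 7.12
i=1: S_1 = 7.12 + 2.51*1 = 9.63
i=2: S_2 = 7.12 + 2.51*2 = 12.14
i=3: S_3 = 7.12 + 2.51*3 = 14.65
i=4: S_4 = 7.12 + 2.51*4 = 17.16
The first 5 terms are: [7.12, 9.63, 12.14, 14.65, 17.16]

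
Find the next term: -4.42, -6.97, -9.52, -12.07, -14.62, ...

Differences: -6.97 - -4.42 = -2.55
This is an arithmetic sequence with common difference d = -2.55.
Next term = -14.62 + -2.55 = -17.17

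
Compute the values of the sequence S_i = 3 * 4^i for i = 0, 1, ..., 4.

This is a geometric sequence.
i=0: S_0 = 3 * 4^0 = 3
i=1: S_1 = 3 * 4^1 = 12
i=2: S_2 = 3 * 4^2 = 48
i=3: S_3 = 3 * 4^3 = 192
i=4: S_4 = 3 * 4^4 = 768
The first 5 terms are: [3, 12, 48, 192, 768]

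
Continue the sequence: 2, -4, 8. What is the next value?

Ratios: -4 / 2 = -2.0
This is a geometric sequence with common ratio r = -2.
Next term = 8 * -2 = -16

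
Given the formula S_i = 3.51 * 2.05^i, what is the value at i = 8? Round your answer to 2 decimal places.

S_8 = 3.51 * 2.05^8 ≈ 3.51 * 311.9111 ≈ 1094.81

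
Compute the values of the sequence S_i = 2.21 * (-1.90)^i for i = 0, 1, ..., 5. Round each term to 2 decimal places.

This is a geometric sequence.
i=0: S_0 = 2.21 * (-1.9)^0 = 2.21
i=1: S_1 = 2.21 * (-1.9)^1 ≈ -4.2
i=2: S_2 = 2.21 * (-1.9)^2 ≈ 7.98
i=3: S_3 = 2.21 * (-1.9)^3 ≈ -15.16
i=4: S_4 = 2.21 * (-1.9)^4 ≈ 28.8
i=5: S_5 = 2.21 * (-1.9)^5 ≈ -54.72
The first 6 terms are: [2.21, -4.2, 7.98, -15.16, 28.8, -54.72]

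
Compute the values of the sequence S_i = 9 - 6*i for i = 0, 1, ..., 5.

This is an arithmetic sequence.
i=0: S_0 = 9 + -6*0 = 9
i=1: S_1 = 9 + -6*1 = 3
i=2: S_2 = 9 + -6*2 = -3
i=3: S_3 = 9 + -6*3 = -9
i=4: S_4 = 9 + -6*4 = -15
i=5: S_5 = 9 + -6*5 = -21
The first 6 terms are: [9, 3, -3, -9, -15, -21]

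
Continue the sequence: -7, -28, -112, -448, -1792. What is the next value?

Ratios: -28 / -7 = 4.0
This is a geometric sequence with common ratio r = 4.
Next term = -1792 * 4 = -7168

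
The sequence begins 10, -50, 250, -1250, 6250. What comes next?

Ratios: -50 / 10 = -5.0
This is a geometric sequence with common ratio r = -5.
Next term = 6250 * -5 = -31250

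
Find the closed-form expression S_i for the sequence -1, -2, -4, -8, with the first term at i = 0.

Check ratios: -2 / -1 = 2.0
Common ratio r = 2.
First term a = -1.
Formula: S_i = -1 * 2^i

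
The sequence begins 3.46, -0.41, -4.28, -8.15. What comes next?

Differences: -0.41 - 3.46 = -3.87
This is an arithmetic sequence with common difference d = -3.87.
Next term = -8.15 + -3.87 = -12.02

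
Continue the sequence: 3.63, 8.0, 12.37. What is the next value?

Differences: 8.0 - 3.63 = 4.37
This is an arithmetic sequence with common difference d = 4.37.
Next term = 12.37 + 4.37 = 16.74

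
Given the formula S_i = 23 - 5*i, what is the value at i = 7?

S_7 = 23 + -5*7 = 23 + -35 = -12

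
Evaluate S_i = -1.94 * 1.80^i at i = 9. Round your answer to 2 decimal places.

S_9 = -1.94 * 1.8^9 ≈ -1.94 * 198.3593 ≈ -384.82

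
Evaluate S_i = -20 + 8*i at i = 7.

S_7 = -20 + 8*7 = -20 + 56 = 36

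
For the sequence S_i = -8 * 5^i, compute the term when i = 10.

S_10 = -8 * 5^10 = -8 * 9765625 = -78125000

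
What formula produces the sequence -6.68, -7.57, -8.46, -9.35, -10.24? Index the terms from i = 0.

Check differences: -7.57 - -6.68 = -0.89
-8.46 - -7.57 = -0.89
Common difference d = -0.89.
First term a = -6.68.
Formula: S_i = -6.68 - 0.89*i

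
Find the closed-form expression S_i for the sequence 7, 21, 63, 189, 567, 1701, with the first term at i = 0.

Check ratios: 21 / 7 = 3.0
Common ratio r = 3.
First term a = 7.
Formula: S_i = 7 * 3^i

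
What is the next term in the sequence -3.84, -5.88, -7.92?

Differences: -5.88 - -3.84 = -2.04
This is an arithmetic sequence with common difference d = -2.04.
Next term = -7.92 + -2.04 = -9.96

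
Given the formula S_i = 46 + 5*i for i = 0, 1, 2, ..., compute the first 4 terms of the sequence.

This is an arithmetic sequence.
i=0: S_0 = 46 + 5*0 = 46
i=1: S_1 = 46 + 5*1 = 51
i=2: S_2 = 46 + 5*2 = 56
i=3: S_3 = 46 + 5*3 = 61
The first 4 terms are: [46, 51, 56, 61]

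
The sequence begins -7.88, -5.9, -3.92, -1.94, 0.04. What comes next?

Differences: -5.9 - -7.88 = 1.98
This is an arithmetic sequence with common difference d = 1.98.
Next term = 0.04 + 1.98 = 2.02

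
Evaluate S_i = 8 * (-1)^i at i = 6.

S_6 = 8 * (-1)^6 = 8 * 1 = 8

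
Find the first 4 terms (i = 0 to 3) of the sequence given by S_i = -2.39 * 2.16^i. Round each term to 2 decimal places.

This is a geometric sequence.
i=0: S_0 = -2.39 * 2.16^0 = -2.39
i=1: S_1 = -2.39 * 2.16^1 ≈ -5.16
i=2: S_2 = -2.39 * 2.16^2 ≈ -11.15
i=3: S_3 = -2.39 * 2.16^3 ≈ -24.09
The first 4 terms are: [-2.39, -5.16, -11.15, -24.09]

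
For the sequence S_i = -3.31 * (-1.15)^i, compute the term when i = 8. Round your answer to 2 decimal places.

S_8 = -3.31 * (-1.15)^8 ≈ -3.31 * 3.059 ≈ -10.13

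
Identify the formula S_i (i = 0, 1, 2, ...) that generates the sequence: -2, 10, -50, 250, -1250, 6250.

Check ratios: 10 / -2 = -5.0
Common ratio r = -5.
First term a = -2.
Formula: S_i = -2 * (-5)^i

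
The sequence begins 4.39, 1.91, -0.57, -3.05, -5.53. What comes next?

Differences: 1.91 - 4.39 = -2.48
This is an arithmetic sequence with common difference d = -2.48.
Next term = -5.53 + -2.48 = -8.01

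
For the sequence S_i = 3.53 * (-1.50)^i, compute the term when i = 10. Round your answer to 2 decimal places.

S_10 = 3.53 * (-1.5)^10 ≈ 3.53 * 57.665 ≈ 203.56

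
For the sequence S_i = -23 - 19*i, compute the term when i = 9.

S_9 = -23 + -19*9 = -23 + -171 = -194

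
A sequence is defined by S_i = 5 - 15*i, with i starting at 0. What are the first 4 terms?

This is an arithmetic sequence.
i=0: S_0 = 5 + -15*0 = 5
i=1: S_1 = 5 + -15*1 = -10
i=2: S_2 = 5 + -15*2 = -25
i=3: S_3 = 5 + -15*3 = -40
The first 4 terms are: [5, -10, -25, -40]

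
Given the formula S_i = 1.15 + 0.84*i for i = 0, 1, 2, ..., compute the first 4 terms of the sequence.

This is an arithmetic sequence.
i=0: S_0 = 1.15 + 0.84*0 = 1.15
i=1: S_1 = 1.15 + 0.84*1 = 1.99
i=2: S_2 = 1.15 + 0.84*2 = 2.83
i=3: S_3 = 1.15 + 0.84*3 = 3.67
The first 4 terms are: [1.15, 1.99, 2.83, 3.67]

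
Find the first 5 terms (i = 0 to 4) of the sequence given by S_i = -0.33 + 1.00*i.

This is an arithmetic sequence.
i=0: S_0 = -0.33 + 1.0*0 = -0.33
i=1: S_1 = -0.33 + 1.0*1 = 0.67
i=2: S_2 = -0.33 + 1.0*2 = 1.67
i=3: S_3 = -0.33 + 1.0*3 = 2.67
i=4: S_4 = -0.33 + 1.0*4 = 3.67
The first 5 terms are: [-0.33, 0.67, 1.67, 2.67, 3.67]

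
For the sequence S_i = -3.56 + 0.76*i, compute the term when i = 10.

S_10 = -3.56 + 0.76*10 = -3.56 + 7.6 = 4.04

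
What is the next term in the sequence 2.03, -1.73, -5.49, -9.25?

Differences: -1.73 - 2.03 = -3.76
This is an arithmetic sequence with common difference d = -3.76.
Next term = -9.25 + -3.76 = -13.01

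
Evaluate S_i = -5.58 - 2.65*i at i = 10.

S_10 = -5.58 + -2.65*10 = -5.58 + -26.5 = -32.08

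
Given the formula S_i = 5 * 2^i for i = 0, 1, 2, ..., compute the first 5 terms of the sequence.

This is a geometric sequence.
i=0: S_0 = 5 * 2^0 = 5
i=1: S_1 = 5 * 2^1 = 10
i=2: S_2 = 5 * 2^2 = 20
i=3: S_3 = 5 * 2^3 = 40
i=4: S_4 = 5 * 2^4 = 80
The first 5 terms are: [5, 10, 20, 40, 80]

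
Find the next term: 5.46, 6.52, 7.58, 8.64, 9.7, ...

Differences: 6.52 - 5.46 = 1.06
This is an arithmetic sequence with common difference d = 1.06.
Next term = 9.7 + 1.06 = 10.76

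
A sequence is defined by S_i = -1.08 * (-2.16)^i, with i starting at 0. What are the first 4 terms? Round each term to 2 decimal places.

This is a geometric sequence.
i=0: S_0 = -1.08 * (-2.16)^0 = -1.08
i=1: S_1 = -1.08 * (-2.16)^1 ≈ 2.33
i=2: S_2 = -1.08 * (-2.16)^2 ≈ -5.04
i=3: S_3 = -1.08 * (-2.16)^3 ≈ 10.88
The first 4 terms are: [-1.08, 2.33, -5.04, 10.88]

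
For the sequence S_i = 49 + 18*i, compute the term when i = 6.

S_6 = 49 + 18*6 = 49 + 108 = 157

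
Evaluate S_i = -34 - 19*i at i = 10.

S_10 = -34 + -19*10 = -34 + -190 = -224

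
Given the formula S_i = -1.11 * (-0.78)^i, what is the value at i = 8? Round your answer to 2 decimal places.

S_8 = -1.11 * (-0.78)^8 ≈ -1.11 * 0.137 ≈ -0.15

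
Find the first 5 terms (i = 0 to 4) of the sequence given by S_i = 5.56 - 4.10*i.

This is an arithmetic sequence.
i=0: S_0 = 5.56 + -4.1*0 = 5.56
i=1: S_1 = 5.56 + -4.1*1 = 1.46
i=2: S_2 = 5.56 + -4.1*2 = -2.64
i=3: S_3 = 5.56 + -4.1*3 = -6.74
i=4: S_4 = 5.56 + -4.1*4 = -10.84
The first 5 terms are: [5.56, 1.46, -2.64, -6.74, -10.84]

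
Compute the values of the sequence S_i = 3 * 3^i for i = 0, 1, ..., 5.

This is a geometric sequence.
i=0: S_0 = 3 * 3^0 = 3
i=1: S_1 = 3 * 3^1 = 9
i=2: S_2 = 3 * 3^2 = 27
i=3: S_3 = 3 * 3^3 = 81
i=4: S_4 = 3 * 3^4 = 243
i=5: S_5 = 3 * 3^5 = 729
The first 6 terms are: [3, 9, 27, 81, 243, 729]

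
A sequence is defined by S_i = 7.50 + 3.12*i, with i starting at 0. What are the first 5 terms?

This is an arithmetic sequence.
i=0: S_0 = 7.5 + 3.12*0 = 7.5
i=1: S_1 = 7.5 + 3.12*1 = 10.62
i=2: S_2 = 7.5 + 3.12*2 = 13.74
i=3: S_3 = 7.5 + 3.12*3 = 16.86
i=4: S_4 = 7.5 + 3.12*4 = 19.98
The first 5 terms are: [7.5, 10.62, 13.74, 16.86, 19.98]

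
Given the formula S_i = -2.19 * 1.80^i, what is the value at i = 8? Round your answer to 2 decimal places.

S_8 = -2.19 * 1.8^8 ≈ -2.19 * 110.1996 ≈ -241.34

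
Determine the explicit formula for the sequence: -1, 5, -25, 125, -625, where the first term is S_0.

Check ratios: 5 / -1 = -5.0
Common ratio r = -5.
First term a = -1.
Formula: S_i = -1 * (-5)^i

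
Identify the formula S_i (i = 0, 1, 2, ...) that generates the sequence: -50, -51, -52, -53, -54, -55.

Check differences: -51 - -50 = -1
-52 - -51 = -1
Common difference d = -1.
First term a = -50.
Formula: S_i = -50 - 1*i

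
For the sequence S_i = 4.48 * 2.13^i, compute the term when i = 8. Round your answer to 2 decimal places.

S_8 = 4.48 * 2.13^8 ≈ 4.48 * 423.6789 ≈ 1898.08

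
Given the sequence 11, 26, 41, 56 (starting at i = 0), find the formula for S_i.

Check differences: 26 - 11 = 15
41 - 26 = 15
Common difference d = 15.
First term a = 11.
Formula: S_i = 11 + 15*i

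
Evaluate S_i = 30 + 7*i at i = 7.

S_7 = 30 + 7*7 = 30 + 49 = 79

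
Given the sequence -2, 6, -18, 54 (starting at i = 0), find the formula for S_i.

Check ratios: 6 / -2 = -3.0
Common ratio r = -3.
First term a = -2.
Formula: S_i = -2 * (-3)^i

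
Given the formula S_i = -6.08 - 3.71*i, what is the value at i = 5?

S_5 = -6.08 + -3.71*5 = -6.08 + -18.55 = -24.63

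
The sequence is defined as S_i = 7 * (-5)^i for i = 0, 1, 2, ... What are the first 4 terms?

This is a geometric sequence.
i=0: S_0 = 7 * (-5)^0 = 7
i=1: S_1 = 7 * (-5)^1 = -35
i=2: S_2 = 7 * (-5)^2 = 175
i=3: S_3 = 7 * (-5)^3 = -875
The first 4 terms are: [7, -35, 175, -875]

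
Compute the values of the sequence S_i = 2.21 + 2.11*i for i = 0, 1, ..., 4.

This is an arithmetic sequence.
i=0: S_0 = 2.21 + 2.11*0 = 2.21
i=1: S_1 = 2.21 + 2.11*1 = 4.32
i=2: S_2 = 2.21 + 2.11*2 = 6.43
i=3: S_3 = 2.21 + 2.11*3 = 8.54
i=4: S_4 = 2.21 + 2.11*4 = 10.65
The first 5 terms are: [2.21, 4.32, 6.43, 8.54, 10.65]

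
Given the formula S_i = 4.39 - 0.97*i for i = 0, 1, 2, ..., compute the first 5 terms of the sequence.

This is an arithmetic sequence.
i=0: S_0 = 4.39 + -0.97*0 = 4.39
i=1: S_1 = 4.39 + -0.97*1 = 3.42
i=2: S_2 = 4.39 + -0.97*2 = 2.45
i=3: S_3 = 4.39 + -0.97*3 = 1.48
i=4: S_4 = 4.39 + -0.97*4 = 0.51
The first 5 terms are: [4.39, 3.42, 2.45, 1.48, 0.51]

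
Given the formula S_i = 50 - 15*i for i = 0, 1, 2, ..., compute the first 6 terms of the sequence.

This is an arithmetic sequence.
i=0: S_0 = 50 + -15*0 = 50
i=1: S_1 = 50 + -15*1 = 35
i=2: S_2 = 50 + -15*2 = 20
i=3: S_3 = 50 + -15*3 = 5
i=4: S_4 = 50 + -15*4 = -10
i=5: S_5 = 50 + -15*5 = -25
The first 6 terms are: [50, 35, 20, 5, -10, -25]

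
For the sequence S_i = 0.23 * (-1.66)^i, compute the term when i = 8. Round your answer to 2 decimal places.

S_8 = 0.23 * (-1.66)^8 ≈ 0.23 * 57.6587 ≈ 13.26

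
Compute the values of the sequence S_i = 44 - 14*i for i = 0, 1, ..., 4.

This is an arithmetic sequence.
i=0: S_0 = 44 + -14*0 = 44
i=1: S_1 = 44 + -14*1 = 30
i=2: S_2 = 44 + -14*2 = 16
i=3: S_3 = 44 + -14*3 = 2
i=4: S_4 = 44 + -14*4 = -12
The first 5 terms are: [44, 30, 16, 2, -12]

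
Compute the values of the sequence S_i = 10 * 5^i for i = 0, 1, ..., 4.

This is a geometric sequence.
i=0: S_0 = 10 * 5^0 = 10
i=1: S_1 = 10 * 5^1 = 50
i=2: S_2 = 10 * 5^2 = 250
i=3: S_3 = 10 * 5^3 = 1250
i=4: S_4 = 10 * 5^4 = 6250
The first 5 terms are: [10, 50, 250, 1250, 6250]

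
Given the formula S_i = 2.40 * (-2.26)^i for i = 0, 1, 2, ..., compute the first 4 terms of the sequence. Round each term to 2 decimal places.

This is a geometric sequence.
i=0: S_0 = 2.4 * (-2.26)^0 = 2.4
i=1: S_1 = 2.4 * (-2.26)^1 ≈ -5.42
i=2: S_2 = 2.4 * (-2.26)^2 ≈ 12.26
i=3: S_3 = 2.4 * (-2.26)^3 ≈ -27.7
The first 4 terms are: [2.4, -5.42, 12.26, -27.7]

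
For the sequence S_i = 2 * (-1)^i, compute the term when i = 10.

S_10 = 2 * (-1)^10 = 2 * 1 = 2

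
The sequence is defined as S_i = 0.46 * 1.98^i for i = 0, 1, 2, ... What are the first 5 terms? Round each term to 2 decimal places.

This is a geometric sequence.
i=0: S_0 = 0.46 * 1.98^0 = 0.46
i=1: S_1 = 0.46 * 1.98^1 ≈ 0.91
i=2: S_2 = 0.46 * 1.98^2 ≈ 1.8
i=3: S_3 = 0.46 * 1.98^3 ≈ 3.57
i=4: S_4 = 0.46 * 1.98^4 ≈ 7.07
The first 5 terms are: [0.46, 0.91, 1.8, 3.57, 7.07]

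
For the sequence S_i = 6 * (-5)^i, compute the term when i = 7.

S_7 = 6 * (-5)^7 = 6 * -78125 = -468750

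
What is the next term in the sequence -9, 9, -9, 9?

Ratios: 9 / -9 = -1.0
This is a geometric sequence with common ratio r = -1.
Next term = 9 * -1 = -9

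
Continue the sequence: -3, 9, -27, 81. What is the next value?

Ratios: 9 / -3 = -3.0
This is a geometric sequence with common ratio r = -3.
Next term = 81 * -3 = -243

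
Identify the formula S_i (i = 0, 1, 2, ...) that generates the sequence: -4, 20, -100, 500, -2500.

Check ratios: 20 / -4 = -5.0
Common ratio r = -5.
First term a = -4.
Formula: S_i = -4 * (-5)^i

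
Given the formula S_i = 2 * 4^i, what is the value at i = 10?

S_10 = 2 * 4^10 = 2 * 1048576 = 2097152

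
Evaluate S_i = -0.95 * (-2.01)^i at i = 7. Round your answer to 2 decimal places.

S_7 = -0.95 * (-2.01)^7 ≈ -0.95 * -132.5478 ≈ 125.92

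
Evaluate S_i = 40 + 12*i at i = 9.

S_9 = 40 + 12*9 = 40 + 108 = 148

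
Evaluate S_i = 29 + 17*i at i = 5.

S_5 = 29 + 17*5 = 29 + 85 = 114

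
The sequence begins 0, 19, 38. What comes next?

Differences: 19 - 0 = 19
This is an arithmetic sequence with common difference d = 19.
Next term = 38 + 19 = 57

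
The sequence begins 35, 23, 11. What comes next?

Differences: 23 - 35 = -12
This is an arithmetic sequence with common difference d = -12.
Next term = 11 + -12 = -1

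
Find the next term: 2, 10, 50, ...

Ratios: 10 / 2 = 5.0
This is a geometric sequence with common ratio r = 5.
Next term = 50 * 5 = 250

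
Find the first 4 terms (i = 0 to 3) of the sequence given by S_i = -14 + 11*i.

This is an arithmetic sequence.
i=0: S_0 = -14 + 11*0 = -14
i=1: S_1 = -14 + 11*1 = -3
i=2: S_2 = -14 + 11*2 = 8
i=3: S_3 = -14 + 11*3 = 19
The first 4 terms are: [-14, -3, 8, 19]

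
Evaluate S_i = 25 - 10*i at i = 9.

S_9 = 25 + -10*9 = 25 + -90 = -65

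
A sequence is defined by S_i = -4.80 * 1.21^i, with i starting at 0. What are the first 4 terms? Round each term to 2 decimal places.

This is a geometric sequence.
i=0: S_0 = -4.8 * 1.21^0 = -4.8
i=1: S_1 = -4.8 * 1.21^1 ≈ -5.81
i=2: S_2 = -4.8 * 1.21^2 ≈ -7.03
i=3: S_3 = -4.8 * 1.21^3 ≈ -8.5
The first 4 terms are: [-4.8, -5.81, -7.03, -8.5]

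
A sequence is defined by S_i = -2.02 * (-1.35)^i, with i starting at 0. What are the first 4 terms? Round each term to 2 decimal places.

This is a geometric sequence.
i=0: S_0 = -2.02 * (-1.35)^0 = -2.02
i=1: S_1 = -2.02 * (-1.35)^1 ≈ 2.73
i=2: S_2 = -2.02 * (-1.35)^2 ≈ -3.68
i=3: S_3 = -2.02 * (-1.35)^3 ≈ 4.97
The first 4 terms are: [-2.02, 2.73, -3.68, 4.97]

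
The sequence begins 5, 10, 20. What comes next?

Ratios: 10 / 5 = 2.0
This is a geometric sequence with common ratio r = 2.
Next term = 20 * 2 = 40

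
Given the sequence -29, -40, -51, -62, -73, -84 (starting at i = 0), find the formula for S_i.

Check differences: -40 - -29 = -11
-51 - -40 = -11
Common difference d = -11.
First term a = -29.
Formula: S_i = -29 - 11*i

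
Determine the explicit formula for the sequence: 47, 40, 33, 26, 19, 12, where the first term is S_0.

Check differences: 40 - 47 = -7
33 - 40 = -7
Common difference d = -7.
First term a = 47.
Formula: S_i = 47 - 7*i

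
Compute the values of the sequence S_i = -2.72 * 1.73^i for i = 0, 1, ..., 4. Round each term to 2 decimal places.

This is a geometric sequence.
i=0: S_0 = -2.72 * 1.73^0 = -2.72
i=1: S_1 = -2.72 * 1.73^1 ≈ -4.71
i=2: S_2 = -2.72 * 1.73^2 ≈ -8.14
i=3: S_3 = -2.72 * 1.73^3 ≈ -14.08
i=4: S_4 = -2.72 * 1.73^4 ≈ -24.36
The first 5 terms are: [-2.72, -4.71, -8.14, -14.08, -24.36]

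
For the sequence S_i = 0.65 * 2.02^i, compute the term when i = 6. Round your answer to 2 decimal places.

S_6 = 0.65 * 2.02^6 ≈ 0.65 * 67.9373 ≈ 44.16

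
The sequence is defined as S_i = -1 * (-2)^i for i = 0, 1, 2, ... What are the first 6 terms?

This is a geometric sequence.
i=0: S_0 = -1 * (-2)^0 = -1
i=1: S_1 = -1 * (-2)^1 = 2
i=2: S_2 = -1 * (-2)^2 = -4
i=3: S_3 = -1 * (-2)^3 = 8
i=4: S_4 = -1 * (-2)^4 = -16
i=5: S_5 = -1 * (-2)^5 = 32
The first 6 terms are: [-1, 2, -4, 8, -16, 32]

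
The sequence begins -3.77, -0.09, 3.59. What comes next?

Differences: -0.09 - -3.77 = 3.68
This is an arithmetic sequence with common difference d = 3.68.
Next term = 3.59 + 3.68 = 7.27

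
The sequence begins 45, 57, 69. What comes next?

Differences: 57 - 45 = 12
This is an arithmetic sequence with common difference d = 12.
Next term = 69 + 12 = 81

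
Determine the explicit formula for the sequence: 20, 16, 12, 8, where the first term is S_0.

Check differences: 16 - 20 = -4
12 - 16 = -4
Common difference d = -4.
First term a = 20.
Formula: S_i = 20 - 4*i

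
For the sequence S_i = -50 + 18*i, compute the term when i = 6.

S_6 = -50 + 18*6 = -50 + 108 = 58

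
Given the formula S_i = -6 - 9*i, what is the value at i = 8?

S_8 = -6 + -9*8 = -6 + -72 = -78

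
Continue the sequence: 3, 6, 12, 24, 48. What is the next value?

Ratios: 6 / 3 = 2.0
This is a geometric sequence with common ratio r = 2.
Next term = 48 * 2 = 96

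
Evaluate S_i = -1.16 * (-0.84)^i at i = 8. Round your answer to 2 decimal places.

S_8 = -1.16 * (-0.84)^8 ≈ -1.16 * 0.2479 ≈ -0.29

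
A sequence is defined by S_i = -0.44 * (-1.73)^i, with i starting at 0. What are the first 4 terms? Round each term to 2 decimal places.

This is a geometric sequence.
i=0: S_0 = -0.44 * (-1.73)^0 = -0.44
i=1: S_1 = -0.44 * (-1.73)^1 ≈ 0.76
i=2: S_2 = -0.44 * (-1.73)^2 ≈ -1.32
i=3: S_3 = -0.44 * (-1.73)^3 ≈ 2.28
The first 4 terms are: [-0.44, 0.76, -1.32, 2.28]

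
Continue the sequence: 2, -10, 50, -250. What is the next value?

Ratios: -10 / 2 = -5.0
This is a geometric sequence with common ratio r = -5.
Next term = -250 * -5 = 1250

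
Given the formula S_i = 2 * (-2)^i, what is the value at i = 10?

S_10 = 2 * (-2)^10 = 2 * 1024 = 2048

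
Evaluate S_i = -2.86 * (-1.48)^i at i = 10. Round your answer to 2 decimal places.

S_10 = -2.86 * (-1.48)^10 ≈ -2.86 * 50.4217 ≈ -144.21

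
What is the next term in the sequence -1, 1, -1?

Ratios: 1 / -1 = -1.0
This is a geometric sequence with common ratio r = -1.
Next term = -1 * -1 = 1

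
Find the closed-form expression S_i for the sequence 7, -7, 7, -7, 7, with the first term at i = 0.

Check ratios: -7 / 7 = -1.0
Common ratio r = -1.
First term a = 7.
Formula: S_i = 7 * (-1)^i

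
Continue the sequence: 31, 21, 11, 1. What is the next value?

Differences: 21 - 31 = -10
This is an arithmetic sequence with common difference d = -10.
Next term = 1 + -10 = -9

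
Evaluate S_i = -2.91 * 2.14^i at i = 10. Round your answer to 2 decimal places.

S_10 = -2.91 * 2.14^10 ≈ -2.91 * 2014.363 ≈ -5861.8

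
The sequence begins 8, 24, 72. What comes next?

Ratios: 24 / 8 = 3.0
This is a geometric sequence with common ratio r = 3.
Next term = 72 * 3 = 216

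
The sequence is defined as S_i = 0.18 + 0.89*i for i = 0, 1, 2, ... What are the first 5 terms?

This is an arithmetic sequence.
i=0: S_0 = 0.18 + 0.89*0 = 0.18
i=1: S_1 = 0.18 + 0.89*1 = 1.07
i=2: S_2 = 0.18 + 0.89*2 = 1.96
i=3: S_3 = 0.18 + 0.89*3 = 2.85
i=4: S_4 = 0.18 + 0.89*4 = 3.74
The first 5 terms are: [0.18, 1.07, 1.96, 2.85, 3.74]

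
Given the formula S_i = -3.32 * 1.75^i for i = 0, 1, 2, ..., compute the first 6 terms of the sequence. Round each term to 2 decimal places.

This is a geometric sequence.
i=0: S_0 = -3.32 * 1.75^0 = -3.32
i=1: S_1 = -3.32 * 1.75^1 = -5.81
i=2: S_2 = -3.32 * 1.75^2 ≈ -10.17
i=3: S_3 = -3.32 * 1.75^3 ≈ -17.79
i=4: S_4 = -3.32 * 1.75^4 ≈ -31.14
i=5: S_5 = -3.32 * 1.75^5 ≈ -54.49
The first 6 terms are: [-3.32, -5.81, -10.17, -17.79, -31.14, -54.49]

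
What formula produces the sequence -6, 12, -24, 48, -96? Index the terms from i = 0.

Check ratios: 12 / -6 = -2.0
Common ratio r = -2.
First term a = -6.
Formula: S_i = -6 * (-2)^i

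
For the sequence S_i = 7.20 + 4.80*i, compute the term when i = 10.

S_10 = 7.2 + 4.8*10 = 7.2 + 48.0 = 55.2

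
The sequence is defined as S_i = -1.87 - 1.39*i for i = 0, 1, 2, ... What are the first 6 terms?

This is an arithmetic sequence.
i=0: S_0 = -1.87 + -1.39*0 = -1.87
i=1: S_1 = -1.87 + -1.39*1 = -3.26
i=2: S_2 = -1.87 + -1.39*2 = -4.65
i=3: S_3 = -1.87 + -1.39*3 = -6.04
i=4: S_4 = -1.87 + -1.39*4 = -7.43
i=5: S_5 = -1.87 + -1.39*5 = -8.82
The first 6 terms are: [-1.87, -3.26, -4.65, -6.04, -7.43, -8.82]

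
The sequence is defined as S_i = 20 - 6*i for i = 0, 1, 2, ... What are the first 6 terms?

This is an arithmetic sequence.
i=0: S_0 = 20 + -6*0 = 20
i=1: S_1 = 20 + -6*1 = 14
i=2: S_2 = 20 + -6*2 = 8
i=3: S_3 = 20 + -6*3 = 2
i=4: S_4 = 20 + -6*4 = -4
i=5: S_5 = 20 + -6*5 = -10
The first 6 terms are: [20, 14, 8, 2, -4, -10]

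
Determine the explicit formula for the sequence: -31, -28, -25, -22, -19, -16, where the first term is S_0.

Check differences: -28 - -31 = 3
-25 - -28 = 3
Common difference d = 3.
First term a = -31.
Formula: S_i = -31 + 3*i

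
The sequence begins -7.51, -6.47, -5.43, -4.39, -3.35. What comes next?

Differences: -6.47 - -7.51 = 1.04
This is an arithmetic sequence with common difference d = 1.04.
Next term = -3.35 + 1.04 = -2.31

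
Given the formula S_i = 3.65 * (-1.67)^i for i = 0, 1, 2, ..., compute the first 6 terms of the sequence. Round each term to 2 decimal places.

This is a geometric sequence.
i=0: S_0 = 3.65 * (-1.67)^0 = 3.65
i=1: S_1 = 3.65 * (-1.67)^1 ≈ -6.1
i=2: S_2 = 3.65 * (-1.67)^2 ≈ 10.18
i=3: S_3 = 3.65 * (-1.67)^3 ≈ -17.0
i=4: S_4 = 3.65 * (-1.67)^4 ≈ 28.39
i=5: S_5 = 3.65 * (-1.67)^5 ≈ -47.41
The first 6 terms are: [3.65, -6.1, 10.18, -17.0, 28.39, -47.41]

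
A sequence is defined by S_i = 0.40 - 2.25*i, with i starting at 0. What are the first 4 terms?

This is an arithmetic sequence.
i=0: S_0 = 0.4 + -2.25*0 = 0.4
i=1: S_1 = 0.4 + -2.25*1 = -1.85
i=2: S_2 = 0.4 + -2.25*2 = -4.1
i=3: S_3 = 0.4 + -2.25*3 = -6.35
The first 4 terms are: [0.4, -1.85, -4.1, -6.35]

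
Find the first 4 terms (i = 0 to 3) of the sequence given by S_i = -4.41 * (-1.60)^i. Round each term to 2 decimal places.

This is a geometric sequence.
i=0: S_0 = -4.41 * (-1.6)^0 = -4.41
i=1: S_1 = -4.41 * (-1.6)^1 ≈ 7.06
i=2: S_2 = -4.41 * (-1.6)^2 ≈ -11.29
i=3: S_3 = -4.41 * (-1.6)^3 ≈ 18.06
The first 4 terms are: [-4.41, 7.06, -11.29, 18.06]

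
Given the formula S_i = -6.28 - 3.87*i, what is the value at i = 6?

S_6 = -6.28 + -3.87*6 = -6.28 + -23.22 = -29.5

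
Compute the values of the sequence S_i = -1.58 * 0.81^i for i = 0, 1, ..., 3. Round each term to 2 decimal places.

This is a geometric sequence.
i=0: S_0 = -1.58 * 0.81^0 = -1.58
i=1: S_1 = -1.58 * 0.81^1 ≈ -1.28
i=2: S_2 = -1.58 * 0.81^2 ≈ -1.04
i=3: S_3 = -1.58 * 0.81^3 ≈ -0.84
The first 4 terms are: [-1.58, -1.28, -1.04, -0.84]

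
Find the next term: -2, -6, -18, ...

Ratios: -6 / -2 = 3.0
This is a geometric sequence with common ratio r = 3.
Next term = -18 * 3 = -54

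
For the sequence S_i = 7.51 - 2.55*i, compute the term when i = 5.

S_5 = 7.51 + -2.55*5 = 7.51 + -12.75 = -5.24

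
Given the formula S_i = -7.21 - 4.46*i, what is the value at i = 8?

S_8 = -7.21 + -4.46*8 = -7.21 + -35.68 = -42.89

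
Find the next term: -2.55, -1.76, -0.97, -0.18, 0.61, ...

Differences: -1.76 - -2.55 = 0.79
This is an arithmetic sequence with common difference d = 0.79.
Next term = 0.61 + 0.79 = 1.4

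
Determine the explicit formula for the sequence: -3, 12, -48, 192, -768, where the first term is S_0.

Check ratios: 12 / -3 = -4.0
Common ratio r = -4.
First term a = -3.
Formula: S_i = -3 * (-4)^i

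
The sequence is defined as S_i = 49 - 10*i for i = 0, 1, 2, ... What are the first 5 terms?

This is an arithmetic sequence.
i=0: S_0 = 49 + -10*0 = 49
i=1: S_1 = 49 + -10*1 = 39
i=2: S_2 = 49 + -10*2 = 29
i=3: S_3 = 49 + -10*3 = 19
i=4: S_4 = 49 + -10*4 = 9
The first 5 terms are: [49, 39, 29, 19, 9]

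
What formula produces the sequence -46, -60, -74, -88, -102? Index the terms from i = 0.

Check differences: -60 - -46 = -14
-74 - -60 = -14
Common difference d = -14.
First term a = -46.
Formula: S_i = -46 - 14*i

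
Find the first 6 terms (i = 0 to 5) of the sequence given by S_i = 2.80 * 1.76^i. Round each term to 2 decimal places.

This is a geometric sequence.
i=0: S_0 = 2.8 * 1.76^0 = 2.8
i=1: S_1 = 2.8 * 1.76^1 ≈ 4.93
i=2: S_2 = 2.8 * 1.76^2 ≈ 8.67
i=3: S_3 = 2.8 * 1.76^3 ≈ 15.26
i=4: S_4 = 2.8 * 1.76^4 ≈ 26.87
i=5: S_5 = 2.8 * 1.76^5 ≈ 47.28
The first 6 terms are: [2.8, 4.93, 8.67, 15.26, 26.87, 47.28]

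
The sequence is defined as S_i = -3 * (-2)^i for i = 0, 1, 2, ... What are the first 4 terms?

This is a geometric sequence.
i=0: S_0 = -3 * (-2)^0 = -3
i=1: S_1 = -3 * (-2)^1 = 6
i=2: S_2 = -3 * (-2)^2 = -12
i=3: S_3 = -3 * (-2)^3 = 24
The first 4 terms are: [-3, 6, -12, 24]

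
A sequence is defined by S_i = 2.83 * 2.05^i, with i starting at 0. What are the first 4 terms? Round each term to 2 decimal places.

This is a geometric sequence.
i=0: S_0 = 2.83 * 2.05^0 = 2.83
i=1: S_1 = 2.83 * 2.05^1 ≈ 5.8
i=2: S_2 = 2.83 * 2.05^2 ≈ 11.89
i=3: S_3 = 2.83 * 2.05^3 ≈ 24.38
The first 4 terms are: [2.83, 5.8, 11.89, 24.38]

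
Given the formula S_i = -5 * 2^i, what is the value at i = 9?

S_9 = -5 * 2^9 = -5 * 512 = -2560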